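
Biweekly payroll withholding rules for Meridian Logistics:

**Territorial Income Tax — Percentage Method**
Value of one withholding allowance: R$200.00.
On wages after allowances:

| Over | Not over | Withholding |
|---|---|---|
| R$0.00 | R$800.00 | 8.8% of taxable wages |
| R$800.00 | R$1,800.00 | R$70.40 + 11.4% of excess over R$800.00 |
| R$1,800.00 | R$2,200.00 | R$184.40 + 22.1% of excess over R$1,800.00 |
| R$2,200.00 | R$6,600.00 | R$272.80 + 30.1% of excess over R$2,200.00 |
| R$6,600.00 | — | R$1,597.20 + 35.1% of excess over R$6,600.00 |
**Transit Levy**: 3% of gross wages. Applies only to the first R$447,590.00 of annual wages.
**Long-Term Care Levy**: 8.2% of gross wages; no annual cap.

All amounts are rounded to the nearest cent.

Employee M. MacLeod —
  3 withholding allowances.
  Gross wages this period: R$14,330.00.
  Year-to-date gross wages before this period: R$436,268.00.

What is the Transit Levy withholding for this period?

Transit Levy: cap R$447,590.00 − YTD R$436,268.00 = R$11,322.00 subject; 3% × R$11,322.00 = R$339.66

R$339.66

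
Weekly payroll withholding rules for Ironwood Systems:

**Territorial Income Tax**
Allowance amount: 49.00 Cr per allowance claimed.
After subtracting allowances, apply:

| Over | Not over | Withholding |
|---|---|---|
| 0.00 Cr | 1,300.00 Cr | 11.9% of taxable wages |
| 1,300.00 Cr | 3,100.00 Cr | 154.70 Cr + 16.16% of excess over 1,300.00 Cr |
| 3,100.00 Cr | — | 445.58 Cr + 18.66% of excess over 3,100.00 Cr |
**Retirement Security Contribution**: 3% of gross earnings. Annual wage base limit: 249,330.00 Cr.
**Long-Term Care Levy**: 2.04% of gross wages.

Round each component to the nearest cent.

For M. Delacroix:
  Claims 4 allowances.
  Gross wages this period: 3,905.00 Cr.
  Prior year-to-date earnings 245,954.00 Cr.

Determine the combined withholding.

Territorial Income Tax: taxable = 3,905.00 Cr − 4×49.00 Cr = 3,709.00 Cr
  445.58 Cr + 18.66% × (3,709.00 Cr − 3,100.00 Cr) = 445.58 Cr + 18.66% × 609.00 Cr = 559.22 Cr
Retirement Security Contribution: cap 249,330.00 Cr − YTD 245,954.00 Cr = 3,376.00 Cr subject; 3% × 3,376.00 Cr = 101.28 Cr
Long-Term Care Levy: 2.04% × 3,905.00 Cr = 79.66 Cr
Total: 559.22 Cr + 101.28 Cr + 79.66 Cr = 740.16 Cr

740.16 Cr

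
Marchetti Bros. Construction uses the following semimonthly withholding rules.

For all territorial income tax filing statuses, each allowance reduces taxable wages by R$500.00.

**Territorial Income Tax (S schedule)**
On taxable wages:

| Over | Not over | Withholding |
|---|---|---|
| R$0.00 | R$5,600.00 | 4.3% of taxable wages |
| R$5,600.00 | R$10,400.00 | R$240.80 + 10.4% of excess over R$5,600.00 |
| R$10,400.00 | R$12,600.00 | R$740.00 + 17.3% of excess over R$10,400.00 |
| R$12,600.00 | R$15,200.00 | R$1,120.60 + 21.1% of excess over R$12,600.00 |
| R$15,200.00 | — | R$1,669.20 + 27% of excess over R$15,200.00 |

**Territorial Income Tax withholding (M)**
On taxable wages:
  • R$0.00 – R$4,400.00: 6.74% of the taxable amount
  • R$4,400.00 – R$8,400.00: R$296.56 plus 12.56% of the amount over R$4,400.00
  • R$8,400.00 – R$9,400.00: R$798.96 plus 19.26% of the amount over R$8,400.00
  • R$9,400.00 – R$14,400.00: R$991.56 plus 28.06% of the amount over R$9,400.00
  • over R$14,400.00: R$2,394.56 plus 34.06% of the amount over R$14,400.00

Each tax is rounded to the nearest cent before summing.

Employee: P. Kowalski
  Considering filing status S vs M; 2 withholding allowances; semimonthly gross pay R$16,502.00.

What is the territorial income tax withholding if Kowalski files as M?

Territorial Income Tax (M): taxable = R$16,502.00 − 2×R$500.00 = R$15,502.00
  R$2,394.56 + 34.06% × (R$15,502.00 − R$14,400.00) = R$2,394.56 + 34.06% × R$1,102.00 = R$2,769.90

R$2,769.90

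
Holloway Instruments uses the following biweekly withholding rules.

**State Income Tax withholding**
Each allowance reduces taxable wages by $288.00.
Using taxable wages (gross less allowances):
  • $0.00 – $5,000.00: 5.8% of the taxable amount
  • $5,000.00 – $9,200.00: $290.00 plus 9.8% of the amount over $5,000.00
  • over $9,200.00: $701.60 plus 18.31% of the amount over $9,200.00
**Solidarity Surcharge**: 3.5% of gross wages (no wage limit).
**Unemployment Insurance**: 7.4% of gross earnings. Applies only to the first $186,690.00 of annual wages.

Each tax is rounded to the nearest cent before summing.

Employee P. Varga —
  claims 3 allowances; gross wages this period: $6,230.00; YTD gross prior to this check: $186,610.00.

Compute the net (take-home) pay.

State Income Tax: taxable = $6,230.00 − 3×$288.00 = $5,366.00
  $290.00 + 9.8% × ($5,366.00 − $5,000.00) = $290.00 + 9.8% × $366.00 = $325.87
Solidarity Surcharge: 3.5% × $6,230.00 = $218.05
Unemployment Insurance: cap $186,690.00 − YTD $186,610.00 = $80.00 subject; 7.4% × $80.00 = $5.92
Total withheld: $325.87 + $218.05 + $5.92 = $549.84
Net pay: $6,230.00 − $549.84 = $5,680.16

$5,680.16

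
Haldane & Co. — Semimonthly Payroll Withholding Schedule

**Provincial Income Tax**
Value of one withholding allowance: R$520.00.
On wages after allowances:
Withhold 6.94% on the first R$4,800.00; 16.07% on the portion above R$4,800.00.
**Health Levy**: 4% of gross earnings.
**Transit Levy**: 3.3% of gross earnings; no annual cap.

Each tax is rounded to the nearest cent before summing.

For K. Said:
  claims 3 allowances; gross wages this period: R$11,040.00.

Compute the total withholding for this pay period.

Provincial Income Tax: taxable = R$11,040.00 − 3×R$520.00 = R$9,480.00
  R$333.12 + 16.07% × (R$9,480.00 − R$4,800.00) = R$333.12 + 16.07% × R$4,680.00 = R$1,085.20
Health Levy: 4% × R$11,040.00 = R$441.60
Transit Levy: 3.3% × R$11,040.00 = R$364.32
Total: R$1,085.20 + R$441.60 + R$364.32 = R$1,891.12

R$1,891.12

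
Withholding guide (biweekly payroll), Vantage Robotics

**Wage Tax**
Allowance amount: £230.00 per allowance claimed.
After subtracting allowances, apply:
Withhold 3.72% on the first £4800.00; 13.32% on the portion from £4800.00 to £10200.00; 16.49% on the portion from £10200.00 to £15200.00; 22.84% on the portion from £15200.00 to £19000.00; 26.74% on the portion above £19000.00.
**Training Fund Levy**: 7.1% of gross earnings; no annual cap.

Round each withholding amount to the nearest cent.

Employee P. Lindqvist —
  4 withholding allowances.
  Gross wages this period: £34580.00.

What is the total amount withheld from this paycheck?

Wage Tax: taxable = £34580.00 − 4×£230.00 = £33660.00
  £2590.26 + 26.74% × (£33660.00 − £19000.00) = £2590.26 + 26.74% × £14660.00 = £6510.34
Training Fund Levy: 7.1% × £34580.00 = £2455.18
Total: £6510.34 + £2455.18 = £8965.52

£8965.52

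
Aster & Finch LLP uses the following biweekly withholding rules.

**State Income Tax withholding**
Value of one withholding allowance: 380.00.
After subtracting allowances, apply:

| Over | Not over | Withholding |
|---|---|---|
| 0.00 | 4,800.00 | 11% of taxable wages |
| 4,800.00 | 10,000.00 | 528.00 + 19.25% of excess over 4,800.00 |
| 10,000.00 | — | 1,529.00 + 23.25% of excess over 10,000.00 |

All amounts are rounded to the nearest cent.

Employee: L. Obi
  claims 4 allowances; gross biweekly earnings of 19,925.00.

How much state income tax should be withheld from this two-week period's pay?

3,483.16

State Income Tax: taxable = 19,925.00 − 4×380.00 = 18,405.00
  1,529.00 + 23.25% × (18,405.00 − 10,000.00) = 1,529.00 + 23.25% × 8,405.00 = 3,483.16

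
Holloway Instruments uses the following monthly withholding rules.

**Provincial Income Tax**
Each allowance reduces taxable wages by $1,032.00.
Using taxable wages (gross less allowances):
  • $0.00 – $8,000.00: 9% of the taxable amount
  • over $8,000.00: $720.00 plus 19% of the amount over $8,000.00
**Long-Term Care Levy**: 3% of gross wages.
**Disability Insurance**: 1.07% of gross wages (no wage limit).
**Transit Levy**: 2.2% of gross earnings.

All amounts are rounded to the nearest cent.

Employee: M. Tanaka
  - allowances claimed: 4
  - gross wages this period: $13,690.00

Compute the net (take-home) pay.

Provincial Income Tax: taxable = $13,690.00 − 4×$1,032.00 = $9,562.00
  $720.00 + 19% × ($9,562.00 − $8,000.00) = $720.00 + 19% × $1,562.00 = $1,016.78
Long-Term Care Levy: 3% × $13,690.00 = $410.70
Disability Insurance: 1.07% × $13,690.00 = $146.48
Transit Levy: 2.2% × $13,690.00 = $301.18
Total withheld: $1,016.78 + $410.70 + $146.48 + $301.18 = $1,875.14
Net pay: $13,690.00 − $1,875.14 = $11,814.86

$11,814.86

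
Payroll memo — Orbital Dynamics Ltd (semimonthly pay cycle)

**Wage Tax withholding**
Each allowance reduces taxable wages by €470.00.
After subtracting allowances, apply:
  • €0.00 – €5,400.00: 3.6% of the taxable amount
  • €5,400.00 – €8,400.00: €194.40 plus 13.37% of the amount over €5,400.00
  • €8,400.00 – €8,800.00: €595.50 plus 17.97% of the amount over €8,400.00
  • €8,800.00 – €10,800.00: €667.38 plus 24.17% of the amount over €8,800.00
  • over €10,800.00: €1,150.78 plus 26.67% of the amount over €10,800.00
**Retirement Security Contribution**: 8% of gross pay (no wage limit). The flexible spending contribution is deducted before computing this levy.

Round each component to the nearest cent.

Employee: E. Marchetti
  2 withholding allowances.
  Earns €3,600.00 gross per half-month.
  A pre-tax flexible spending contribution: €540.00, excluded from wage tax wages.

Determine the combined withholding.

€321.12

Wage Tax: taxable = €3,600.00 − €540.00 − 2×€470.00 = €2,120.00
  3.6% × €2,120.00 = €76.32
Retirement Security Contribution: 8% × €3,060.00 = €244.80
Total: €76.32 + €244.80 = €321.12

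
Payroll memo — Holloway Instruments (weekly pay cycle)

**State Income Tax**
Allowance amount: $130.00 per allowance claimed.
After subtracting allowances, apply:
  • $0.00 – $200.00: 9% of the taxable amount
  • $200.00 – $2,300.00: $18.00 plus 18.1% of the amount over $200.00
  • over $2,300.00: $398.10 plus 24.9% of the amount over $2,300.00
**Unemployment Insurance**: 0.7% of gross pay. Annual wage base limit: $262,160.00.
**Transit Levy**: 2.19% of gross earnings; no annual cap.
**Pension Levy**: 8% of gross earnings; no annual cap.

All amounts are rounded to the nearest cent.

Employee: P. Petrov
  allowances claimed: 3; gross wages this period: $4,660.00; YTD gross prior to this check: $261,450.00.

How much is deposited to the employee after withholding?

State Income Tax: taxable = $4,660.00 − 3×$130.00 = $4,270.00
  $398.10 + 24.9% × ($4,270.00 − $2,300.00) = $398.10 + 24.9% × $1,970.00 = $888.63
Unemployment Insurance: cap $262,160.00 − YTD $261,450.00 = $710.00 subject; 0.7% × $710.00 = $4.97
Transit Levy: 2.19% × $4,660.00 = $102.05
Pension Levy: 8% × $4,660.00 = $372.80
Total withheld: $888.63 + $4.97 + $102.05 + $372.80 = $1,368.45
Net pay: $4,660.00 − $1,368.45 = $3,291.55

$3,291.55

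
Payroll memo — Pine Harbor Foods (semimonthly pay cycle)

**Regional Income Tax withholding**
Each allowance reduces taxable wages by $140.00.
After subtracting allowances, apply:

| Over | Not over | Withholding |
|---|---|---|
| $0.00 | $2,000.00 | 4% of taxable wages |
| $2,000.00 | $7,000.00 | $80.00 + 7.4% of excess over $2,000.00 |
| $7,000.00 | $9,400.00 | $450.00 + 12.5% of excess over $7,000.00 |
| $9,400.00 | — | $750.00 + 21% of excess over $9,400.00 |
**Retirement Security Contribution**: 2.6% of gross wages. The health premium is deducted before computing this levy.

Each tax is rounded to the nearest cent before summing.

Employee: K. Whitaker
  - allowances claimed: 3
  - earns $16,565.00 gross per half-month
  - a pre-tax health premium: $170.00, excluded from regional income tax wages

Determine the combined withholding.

Regional Income Tax: taxable = $16,565.00 − $170.00 − 3×$140.00 = $15,975.00
  $750.00 + 21% × ($15,975.00 − $9,400.00) = $750.00 + 21% × $6,575.00 = $2,130.75
Retirement Security Contribution: 2.6% × $16,395.00 = $426.27
Total: $2,130.75 + $426.27 = $2,557.02

$2,557.02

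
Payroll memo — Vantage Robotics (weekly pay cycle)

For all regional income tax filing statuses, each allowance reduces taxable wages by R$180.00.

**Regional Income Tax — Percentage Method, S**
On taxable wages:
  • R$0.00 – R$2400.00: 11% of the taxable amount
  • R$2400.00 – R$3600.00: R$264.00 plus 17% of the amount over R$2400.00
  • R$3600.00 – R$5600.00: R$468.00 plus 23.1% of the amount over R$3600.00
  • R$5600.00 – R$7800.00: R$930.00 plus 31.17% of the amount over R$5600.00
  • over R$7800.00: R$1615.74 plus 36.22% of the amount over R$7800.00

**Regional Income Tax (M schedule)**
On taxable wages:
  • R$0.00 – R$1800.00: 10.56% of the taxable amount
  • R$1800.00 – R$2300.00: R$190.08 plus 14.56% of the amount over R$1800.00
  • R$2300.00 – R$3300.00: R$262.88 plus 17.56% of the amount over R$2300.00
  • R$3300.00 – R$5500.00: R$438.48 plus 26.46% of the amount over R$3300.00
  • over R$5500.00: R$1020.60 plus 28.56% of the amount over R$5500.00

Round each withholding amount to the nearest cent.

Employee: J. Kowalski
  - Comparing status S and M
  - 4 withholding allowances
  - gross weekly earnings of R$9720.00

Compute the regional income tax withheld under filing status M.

Regional Income Tax (M): taxable = R$9720.00 − 4×R$180.00 = R$9000.00
  R$1020.60 + 28.56% × (R$9000.00 − R$5500.00) = R$1020.60 + 28.56% × R$3500.00 = R$2020.20

R$2020.20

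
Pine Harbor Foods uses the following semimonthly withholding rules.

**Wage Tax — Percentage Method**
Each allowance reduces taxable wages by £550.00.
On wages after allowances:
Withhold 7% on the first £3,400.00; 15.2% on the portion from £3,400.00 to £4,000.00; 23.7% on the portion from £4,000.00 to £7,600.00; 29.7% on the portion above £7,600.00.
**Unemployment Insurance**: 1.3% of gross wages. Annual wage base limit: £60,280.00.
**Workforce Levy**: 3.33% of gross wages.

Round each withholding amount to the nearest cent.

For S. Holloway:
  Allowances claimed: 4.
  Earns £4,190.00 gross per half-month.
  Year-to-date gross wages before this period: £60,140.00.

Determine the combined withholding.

£280.65

Wage Tax: taxable = £4,190.00 − 4×£550.00 = £1,990.00
  7% × £1,990.00 = £139.30
Unemployment Insurance: cap £60,280.00 − YTD £60,140.00 = £140.00 subject; 1.3% × £140.00 = £1.82
Workforce Levy: 3.33% × £4,190.00 = £139.53
Total: £139.30 + £1.82 + £139.53 = £280.65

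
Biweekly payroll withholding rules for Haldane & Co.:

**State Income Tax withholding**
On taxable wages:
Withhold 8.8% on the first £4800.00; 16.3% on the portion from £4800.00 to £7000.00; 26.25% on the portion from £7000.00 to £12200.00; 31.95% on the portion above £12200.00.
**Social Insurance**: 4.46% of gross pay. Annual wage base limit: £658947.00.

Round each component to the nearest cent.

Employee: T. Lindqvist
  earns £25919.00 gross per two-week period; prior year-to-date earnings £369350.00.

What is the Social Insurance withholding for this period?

Social Insurance: 4.46% × £25919.00 = £1155.99

£1155.99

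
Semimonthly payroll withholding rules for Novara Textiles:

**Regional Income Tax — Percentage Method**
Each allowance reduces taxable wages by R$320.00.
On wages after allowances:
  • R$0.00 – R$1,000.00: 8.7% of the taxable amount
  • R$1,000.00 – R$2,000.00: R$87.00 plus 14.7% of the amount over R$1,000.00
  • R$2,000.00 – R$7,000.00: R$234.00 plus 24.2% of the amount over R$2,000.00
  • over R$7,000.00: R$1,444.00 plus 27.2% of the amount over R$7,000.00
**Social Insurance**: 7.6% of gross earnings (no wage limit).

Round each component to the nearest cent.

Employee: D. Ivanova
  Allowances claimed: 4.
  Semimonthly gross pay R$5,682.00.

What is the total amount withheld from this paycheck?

R$1,247.11

Regional Income Tax: taxable = R$5,682.00 − 4×R$320.00 = R$4,402.00
  R$234.00 + 24.2% × (R$4,402.00 − R$2,000.00) = R$234.00 + 24.2% × R$2,402.00 = R$815.28
Social Insurance: 7.6% × R$5,682.00 = R$431.83
Total: R$815.28 + R$431.83 = R$1,247.11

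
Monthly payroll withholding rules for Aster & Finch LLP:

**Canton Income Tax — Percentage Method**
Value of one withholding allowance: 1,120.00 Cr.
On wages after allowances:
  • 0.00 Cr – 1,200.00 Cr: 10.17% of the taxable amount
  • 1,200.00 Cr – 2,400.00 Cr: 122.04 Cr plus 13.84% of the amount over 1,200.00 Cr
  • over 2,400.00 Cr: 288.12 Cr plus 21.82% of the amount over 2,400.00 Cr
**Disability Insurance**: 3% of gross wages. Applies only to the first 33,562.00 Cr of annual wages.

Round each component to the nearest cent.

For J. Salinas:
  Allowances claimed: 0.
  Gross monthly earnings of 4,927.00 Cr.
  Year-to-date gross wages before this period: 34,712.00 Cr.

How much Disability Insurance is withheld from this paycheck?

Disability Insurance: YTD 34,712.00 Cr ≥ cap 33,562.00 Cr → 0.00 Cr

0.00 Cr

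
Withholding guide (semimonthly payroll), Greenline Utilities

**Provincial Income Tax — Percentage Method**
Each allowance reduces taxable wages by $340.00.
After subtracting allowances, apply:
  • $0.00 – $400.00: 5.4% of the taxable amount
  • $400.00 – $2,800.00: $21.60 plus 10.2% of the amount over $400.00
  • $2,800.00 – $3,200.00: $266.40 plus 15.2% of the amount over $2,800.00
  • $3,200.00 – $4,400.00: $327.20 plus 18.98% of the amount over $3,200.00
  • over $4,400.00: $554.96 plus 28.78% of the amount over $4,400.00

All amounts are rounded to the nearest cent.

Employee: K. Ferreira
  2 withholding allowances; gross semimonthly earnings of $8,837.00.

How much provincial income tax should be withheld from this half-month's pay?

$1,636.22

Provincial Income Tax: taxable = $8,837.00 − 2×$340.00 = $8,157.00
  $554.96 + 28.78% × ($8,157.00 − $4,400.00) = $554.96 + 28.78% × $3,757.00 = $1,636.22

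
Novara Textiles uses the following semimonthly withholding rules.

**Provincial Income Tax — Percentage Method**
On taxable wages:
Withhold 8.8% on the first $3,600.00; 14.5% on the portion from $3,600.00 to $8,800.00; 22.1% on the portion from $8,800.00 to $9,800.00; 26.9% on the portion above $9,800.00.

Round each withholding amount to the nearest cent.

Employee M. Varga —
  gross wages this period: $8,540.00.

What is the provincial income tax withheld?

Provincial Income Tax: taxable = $8,540.00
  $316.80 + 14.5% × ($8,540.00 − $3,600.00) = $316.80 + 14.5% × $4,940.00 = $1,033.10

$1,033.10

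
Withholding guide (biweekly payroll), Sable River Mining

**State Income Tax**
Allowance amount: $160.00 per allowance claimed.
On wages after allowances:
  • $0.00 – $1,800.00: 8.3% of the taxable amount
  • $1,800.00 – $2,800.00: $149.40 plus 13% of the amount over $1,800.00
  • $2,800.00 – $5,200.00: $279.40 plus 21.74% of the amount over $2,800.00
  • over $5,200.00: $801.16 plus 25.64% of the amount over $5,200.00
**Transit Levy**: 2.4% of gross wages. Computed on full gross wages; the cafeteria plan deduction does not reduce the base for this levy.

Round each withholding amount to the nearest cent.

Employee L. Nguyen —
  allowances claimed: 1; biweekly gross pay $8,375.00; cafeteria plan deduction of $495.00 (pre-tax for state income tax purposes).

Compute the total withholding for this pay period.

$1,648.29

State Income Tax: taxable = $8,375.00 − $495.00 − 1×$160.00 = $7,720.00
  $801.16 + 25.64% × ($7,720.00 − $5,200.00) = $801.16 + 25.64% × $2,520.00 = $1,447.29
Transit Levy: 2.4% × $8,375.00 = $201.00
Total: $1,447.29 + $201.00 = $1,648.29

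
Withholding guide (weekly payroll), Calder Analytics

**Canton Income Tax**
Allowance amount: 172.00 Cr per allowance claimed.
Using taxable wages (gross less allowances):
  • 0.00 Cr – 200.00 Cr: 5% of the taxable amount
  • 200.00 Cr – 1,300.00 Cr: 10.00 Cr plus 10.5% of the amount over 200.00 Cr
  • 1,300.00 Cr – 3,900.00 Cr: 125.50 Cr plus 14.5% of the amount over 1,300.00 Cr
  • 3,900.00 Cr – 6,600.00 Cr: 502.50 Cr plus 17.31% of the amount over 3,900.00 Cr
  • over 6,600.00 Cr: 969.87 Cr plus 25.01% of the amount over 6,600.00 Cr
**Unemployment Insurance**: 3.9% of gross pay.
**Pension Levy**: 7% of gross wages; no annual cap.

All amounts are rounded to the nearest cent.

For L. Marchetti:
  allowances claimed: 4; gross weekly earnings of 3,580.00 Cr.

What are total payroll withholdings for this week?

Canton Income Tax: taxable = 3,580.00 Cr − 4×172.00 Cr = 2,892.00 Cr
  125.50 Cr + 14.5% × (2,892.00 Cr − 1,300.00 Cr) = 125.50 Cr + 14.5% × 1,592.00 Cr = 356.34 Cr
Unemployment Insurance: 3.9% × 3,580.00 Cr = 139.62 Cr
Pension Levy: 7% × 3,580.00 Cr = 250.60 Cr
Total: 356.34 Cr + 139.62 Cr + 250.60 Cr = 746.56 Cr

746.56 Cr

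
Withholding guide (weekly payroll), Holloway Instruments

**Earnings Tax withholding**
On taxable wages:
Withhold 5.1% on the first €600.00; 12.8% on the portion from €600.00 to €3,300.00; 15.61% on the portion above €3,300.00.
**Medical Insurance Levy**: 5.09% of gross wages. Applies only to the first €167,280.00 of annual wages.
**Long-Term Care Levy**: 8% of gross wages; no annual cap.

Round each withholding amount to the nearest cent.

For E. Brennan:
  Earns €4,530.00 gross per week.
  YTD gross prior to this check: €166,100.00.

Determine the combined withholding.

€990.66

Earnings Tax: taxable = €4,530.00
  €376.20 + 15.61% × (€4,530.00 − €3,300.00) = €376.20 + 15.61% × €1,230.00 = €568.20
Medical Insurance Levy: cap €167,280.00 − YTD €166,100.00 = €1,180.00 subject; 5.09% × €1,180.00 = €60.06
Long-Term Care Levy: 8% × €4,530.00 = €362.40
Total: €568.20 + €60.06 + €362.40 = €990.66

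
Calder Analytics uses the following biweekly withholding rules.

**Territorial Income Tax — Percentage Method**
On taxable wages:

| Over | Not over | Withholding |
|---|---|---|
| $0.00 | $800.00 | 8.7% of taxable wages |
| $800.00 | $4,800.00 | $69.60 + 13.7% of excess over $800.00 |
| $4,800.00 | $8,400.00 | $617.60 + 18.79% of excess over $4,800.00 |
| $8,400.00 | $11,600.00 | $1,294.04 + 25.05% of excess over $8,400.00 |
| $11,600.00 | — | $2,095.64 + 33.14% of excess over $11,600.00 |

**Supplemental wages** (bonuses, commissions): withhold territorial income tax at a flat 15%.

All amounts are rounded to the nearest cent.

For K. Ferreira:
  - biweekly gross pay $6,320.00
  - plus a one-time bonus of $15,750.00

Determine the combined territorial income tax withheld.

$3,265.71

Territorial Income Tax: taxable = $6,320.00
  $617.60 + 18.79% × ($6,320.00 − $4,800.00) = $617.60 + 18.79% × $1,520.00 = $903.21
Supplemental (15% flat on bonus): 15% × $15,750.00 = $2,362.50
Total territorial income tax: $903.21 + $2,362.50 = $3,265.71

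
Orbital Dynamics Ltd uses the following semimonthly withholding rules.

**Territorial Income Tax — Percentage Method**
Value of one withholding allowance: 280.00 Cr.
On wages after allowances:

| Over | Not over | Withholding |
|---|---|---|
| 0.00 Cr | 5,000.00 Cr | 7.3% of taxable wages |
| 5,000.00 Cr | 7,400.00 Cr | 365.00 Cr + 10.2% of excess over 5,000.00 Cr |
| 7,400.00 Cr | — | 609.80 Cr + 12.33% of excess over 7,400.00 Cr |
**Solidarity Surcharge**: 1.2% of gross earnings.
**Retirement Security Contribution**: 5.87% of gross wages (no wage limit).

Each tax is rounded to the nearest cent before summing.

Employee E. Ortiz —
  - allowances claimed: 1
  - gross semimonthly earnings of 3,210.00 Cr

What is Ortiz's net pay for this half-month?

2,769.16 Cr

Territorial Income Tax: taxable = 3,210.00 Cr − 1×280.00 Cr = 2,930.00 Cr
  7.3% × 2,930.00 Cr = 213.89 Cr
Solidarity Surcharge: 1.2% × 3,210.00 Cr = 38.52 Cr
Retirement Security Contribution: 5.87% × 3,210.00 Cr = 188.43 Cr
Total withheld: 213.89 Cr + 38.52 Cr + 188.43 Cr = 440.84 Cr
Net pay: 3,210.00 Cr − 440.84 Cr = 2,769.16 Cr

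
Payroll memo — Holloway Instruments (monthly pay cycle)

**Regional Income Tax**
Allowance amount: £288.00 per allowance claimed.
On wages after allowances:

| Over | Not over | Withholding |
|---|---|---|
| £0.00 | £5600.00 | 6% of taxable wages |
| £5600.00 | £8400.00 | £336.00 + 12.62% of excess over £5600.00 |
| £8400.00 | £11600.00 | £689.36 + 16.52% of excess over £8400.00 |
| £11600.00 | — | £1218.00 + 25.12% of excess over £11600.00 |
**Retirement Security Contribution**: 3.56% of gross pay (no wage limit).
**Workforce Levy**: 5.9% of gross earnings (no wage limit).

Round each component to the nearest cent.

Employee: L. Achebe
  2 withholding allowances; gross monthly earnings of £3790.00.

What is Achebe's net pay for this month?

Regional Income Tax: taxable = £3790.00 − 2×£288.00 = £3214.00
  6% × £3214.00 = £192.84
Retirement Security Contribution: 3.56% × £3790.00 = £134.92
Workforce Levy: 5.9% × £3790.00 = £223.61
Total withheld: £192.84 + £134.92 + £223.61 = £551.37
Net pay: £3790.00 − £551.37 = £3238.63

£3238.63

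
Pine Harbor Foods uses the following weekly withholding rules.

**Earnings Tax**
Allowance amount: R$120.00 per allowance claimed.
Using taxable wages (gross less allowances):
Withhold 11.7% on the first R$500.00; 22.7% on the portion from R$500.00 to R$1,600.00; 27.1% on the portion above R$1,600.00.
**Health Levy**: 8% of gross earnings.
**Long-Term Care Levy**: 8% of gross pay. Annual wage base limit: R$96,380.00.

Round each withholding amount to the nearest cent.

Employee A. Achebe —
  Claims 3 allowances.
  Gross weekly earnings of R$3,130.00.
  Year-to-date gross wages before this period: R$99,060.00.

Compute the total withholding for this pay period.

R$875.67

Earnings Tax: taxable = R$3,130.00 − 3×R$120.00 = R$2,770.00
  R$308.20 + 27.1% × (R$2,770.00 − R$1,600.00) = R$308.20 + 27.1% × R$1,170.00 = R$625.27
Health Levy: 8% × R$3,130.00 = R$250.40
Long-Term Care Levy: YTD R$99,060.00 ≥ cap R$96,380.00 → R$0.00
Total: R$625.27 + R$250.40 + R$0.00 = R$875.67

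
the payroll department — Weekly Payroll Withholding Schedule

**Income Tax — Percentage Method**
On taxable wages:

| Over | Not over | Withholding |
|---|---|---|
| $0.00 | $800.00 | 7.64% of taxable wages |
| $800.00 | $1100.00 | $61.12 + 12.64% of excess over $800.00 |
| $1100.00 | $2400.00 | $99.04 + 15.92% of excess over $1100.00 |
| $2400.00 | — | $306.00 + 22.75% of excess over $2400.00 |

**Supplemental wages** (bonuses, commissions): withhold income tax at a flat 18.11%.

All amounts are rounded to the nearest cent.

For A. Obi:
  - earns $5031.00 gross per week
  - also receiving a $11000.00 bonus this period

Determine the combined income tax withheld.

Income Tax: taxable = $5031.00
  $306.00 + 22.75% × ($5031.00 − $2400.00) = $306.00 + 22.75% × $2631.00 = $904.55
Supplemental (18.11% flat on bonus): 18.11% × $11000.00 = $1992.10
Total income tax: $904.55 + $1992.10 = $2896.65

$2896.65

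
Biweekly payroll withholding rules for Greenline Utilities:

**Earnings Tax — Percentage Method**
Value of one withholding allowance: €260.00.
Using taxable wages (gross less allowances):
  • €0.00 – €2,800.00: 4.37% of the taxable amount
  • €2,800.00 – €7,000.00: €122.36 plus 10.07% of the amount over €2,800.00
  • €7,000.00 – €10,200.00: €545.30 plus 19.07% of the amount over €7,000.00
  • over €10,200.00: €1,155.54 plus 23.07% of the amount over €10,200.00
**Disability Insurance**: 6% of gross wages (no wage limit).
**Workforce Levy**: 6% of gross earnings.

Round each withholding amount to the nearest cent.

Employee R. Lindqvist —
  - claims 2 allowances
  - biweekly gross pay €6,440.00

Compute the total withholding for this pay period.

€1,209.34

Earnings Tax: taxable = €6,440.00 − 2×€260.00 = €5,920.00
  €122.36 + 10.07% × (€5,920.00 − €2,800.00) = €122.36 + 10.07% × €3,120.00 = €436.54
Disability Insurance: 6% × €6,440.00 = €386.40
Workforce Levy: 6% × €6,440.00 = €386.40
Total: €436.54 + €386.40 + €386.40 = €1,209.34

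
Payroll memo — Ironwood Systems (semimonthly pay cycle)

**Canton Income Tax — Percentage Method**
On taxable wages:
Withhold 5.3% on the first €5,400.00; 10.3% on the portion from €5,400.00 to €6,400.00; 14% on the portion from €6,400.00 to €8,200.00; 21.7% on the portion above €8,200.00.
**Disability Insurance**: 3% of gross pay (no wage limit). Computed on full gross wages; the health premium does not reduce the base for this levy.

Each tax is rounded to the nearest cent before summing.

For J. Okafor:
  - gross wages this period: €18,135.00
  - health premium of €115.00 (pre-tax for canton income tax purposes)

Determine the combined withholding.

Canton Income Tax: taxable = €18,135.00 − €115.00 = €18,020.00
  €641.20 + 21.7% × (€18,020.00 − €8,200.00) = €641.20 + 21.7% × €9,820.00 = €2,772.14
Disability Insurance: 3% × €18,135.00 = €544.05
Total: €2,772.14 + €544.05 = €3,316.19

€3,316.19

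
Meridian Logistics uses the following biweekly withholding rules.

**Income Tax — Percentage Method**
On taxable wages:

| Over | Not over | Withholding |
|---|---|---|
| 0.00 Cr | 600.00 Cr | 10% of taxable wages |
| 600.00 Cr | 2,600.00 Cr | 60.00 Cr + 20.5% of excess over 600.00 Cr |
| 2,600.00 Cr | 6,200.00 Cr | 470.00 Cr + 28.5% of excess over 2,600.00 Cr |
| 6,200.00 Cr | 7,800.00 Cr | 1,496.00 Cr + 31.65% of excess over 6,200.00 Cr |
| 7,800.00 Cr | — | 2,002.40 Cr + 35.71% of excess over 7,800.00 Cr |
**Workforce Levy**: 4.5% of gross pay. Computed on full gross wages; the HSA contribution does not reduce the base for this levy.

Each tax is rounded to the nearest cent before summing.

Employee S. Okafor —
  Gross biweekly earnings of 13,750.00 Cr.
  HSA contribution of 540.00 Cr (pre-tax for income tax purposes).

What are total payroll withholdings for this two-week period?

Income Tax: taxable = 13,750.00 Cr − 540.00 Cr = 13,210.00 Cr
  2,002.40 Cr + 35.71% × (13,210.00 Cr − 7,800.00 Cr) = 2,002.40 Cr + 35.71% × 5,410.00 Cr = 3,934.31 Cr
Workforce Levy: 4.5% × 13,750.00 Cr = 618.75 Cr
Total: 3,934.31 Cr + 618.75 Cr = 4,553.06 Cr

4,553.06 Cr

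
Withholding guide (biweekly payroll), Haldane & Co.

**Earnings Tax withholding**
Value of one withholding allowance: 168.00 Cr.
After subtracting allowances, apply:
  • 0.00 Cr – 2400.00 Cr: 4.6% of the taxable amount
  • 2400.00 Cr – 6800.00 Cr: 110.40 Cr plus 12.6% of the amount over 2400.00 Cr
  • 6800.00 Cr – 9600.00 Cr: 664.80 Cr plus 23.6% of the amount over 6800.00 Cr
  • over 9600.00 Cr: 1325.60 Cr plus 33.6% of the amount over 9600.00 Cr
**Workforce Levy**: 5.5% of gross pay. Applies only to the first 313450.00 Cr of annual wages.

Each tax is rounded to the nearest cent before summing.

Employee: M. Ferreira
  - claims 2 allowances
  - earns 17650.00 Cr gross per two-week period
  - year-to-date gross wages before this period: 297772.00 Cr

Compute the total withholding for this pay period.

Earnings Tax: taxable = 17650.00 Cr − 2×168.00 Cr = 17314.00 Cr
  1325.60 Cr + 33.6% × (17314.00 Cr − 9600.00 Cr) = 1325.60 Cr + 33.6% × 7714.00 Cr = 3917.50 Cr
Workforce Levy: cap 313450.00 Cr − YTD 297772.00 Cr = 15678.00 Cr subject; 5.5% × 15678.00 Cr = 862.29 Cr
Total: 3917.50 Cr + 862.29 Cr = 4779.79 Cr

4779.79 Cr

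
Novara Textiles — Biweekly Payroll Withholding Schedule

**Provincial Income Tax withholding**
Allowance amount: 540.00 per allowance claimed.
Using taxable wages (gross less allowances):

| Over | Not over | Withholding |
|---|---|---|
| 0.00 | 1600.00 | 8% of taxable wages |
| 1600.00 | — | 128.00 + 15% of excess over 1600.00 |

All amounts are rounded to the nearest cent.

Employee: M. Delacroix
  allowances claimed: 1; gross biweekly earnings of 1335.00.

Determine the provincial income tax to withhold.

63.60

Provincial Income Tax: taxable = 1335.00 − 1×540.00 = 795.00
  8% × 795.00 = 63.60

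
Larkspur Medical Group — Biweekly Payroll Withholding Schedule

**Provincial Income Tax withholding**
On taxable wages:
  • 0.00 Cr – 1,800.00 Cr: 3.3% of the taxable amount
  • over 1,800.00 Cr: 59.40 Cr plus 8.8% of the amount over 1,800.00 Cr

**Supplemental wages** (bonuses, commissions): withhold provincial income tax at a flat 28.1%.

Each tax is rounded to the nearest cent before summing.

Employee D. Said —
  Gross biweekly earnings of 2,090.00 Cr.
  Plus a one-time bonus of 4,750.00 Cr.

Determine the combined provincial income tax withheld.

Provincial Income Tax: taxable = 2,090.00 Cr
  59.40 Cr + 8.8% × (2,090.00 Cr − 1,800.00 Cr) = 59.40 Cr + 8.8% × 290.00 Cr = 84.92 Cr
Supplemental (28.1% flat on bonus): 28.1% × 4,750.00 Cr = 1,334.75 Cr
Total provincial income tax: 84.92 Cr + 1,334.75 Cr = 1,419.67 Cr

1,419.67 Cr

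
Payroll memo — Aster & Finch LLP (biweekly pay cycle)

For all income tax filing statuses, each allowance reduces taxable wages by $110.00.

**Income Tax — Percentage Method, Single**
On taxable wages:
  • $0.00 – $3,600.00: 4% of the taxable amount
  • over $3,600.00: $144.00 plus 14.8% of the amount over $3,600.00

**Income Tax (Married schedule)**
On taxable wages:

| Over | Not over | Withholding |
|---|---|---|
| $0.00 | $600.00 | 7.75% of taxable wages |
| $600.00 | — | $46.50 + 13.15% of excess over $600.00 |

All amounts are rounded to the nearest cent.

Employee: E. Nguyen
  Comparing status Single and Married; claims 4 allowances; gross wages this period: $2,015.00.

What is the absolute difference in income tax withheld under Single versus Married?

$111.71

Income Tax (Single): taxable = $2,015.00 − 4×$110.00 = $1,575.00
  4% × $1,575.00 = $63.00
Income Tax (Married): taxable = $2,015.00 − 4×$110.00 = $1,575.00
  $46.50 + 13.15% × ($1,575.00 − $600.00) = $46.50 + 13.15% × $975.00 = $174.71
Difference: |$63.00 − $174.71| = $111.71 (higher under Married)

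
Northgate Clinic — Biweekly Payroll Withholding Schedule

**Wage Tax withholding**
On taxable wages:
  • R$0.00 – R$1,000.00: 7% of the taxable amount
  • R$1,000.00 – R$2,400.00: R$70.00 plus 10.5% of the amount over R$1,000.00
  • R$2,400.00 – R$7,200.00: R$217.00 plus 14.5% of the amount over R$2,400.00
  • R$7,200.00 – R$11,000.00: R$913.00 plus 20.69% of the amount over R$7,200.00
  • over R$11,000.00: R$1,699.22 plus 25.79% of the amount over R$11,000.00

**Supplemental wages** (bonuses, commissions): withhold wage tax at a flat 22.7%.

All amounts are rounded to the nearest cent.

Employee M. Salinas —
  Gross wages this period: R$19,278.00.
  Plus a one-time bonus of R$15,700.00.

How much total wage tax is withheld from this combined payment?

R$7,398.02

Wage Tax: taxable = R$19,278.00
  R$1,699.22 + 25.79% × (R$19,278.00 − R$11,000.00) = R$1,699.22 + 25.79% × R$8,278.00 = R$3,834.12
Supplemental (22.7% flat on bonus): 22.7% × R$15,700.00 = R$3,563.90
Total wage tax: R$3,834.12 + R$3,563.90 = R$7,398.02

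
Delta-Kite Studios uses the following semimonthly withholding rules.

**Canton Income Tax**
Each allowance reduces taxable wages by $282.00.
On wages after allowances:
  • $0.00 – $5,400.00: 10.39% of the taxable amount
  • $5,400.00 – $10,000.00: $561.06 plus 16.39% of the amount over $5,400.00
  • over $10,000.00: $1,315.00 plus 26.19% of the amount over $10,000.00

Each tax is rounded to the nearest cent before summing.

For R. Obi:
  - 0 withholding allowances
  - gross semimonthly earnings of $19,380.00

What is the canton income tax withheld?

$3,771.62

Canton Income Tax: taxable = $19,380.00
  $1,315.00 + 26.19% × ($19,380.00 − $10,000.00) = $1,315.00 + 26.19% × $9,380.00 = $3,771.62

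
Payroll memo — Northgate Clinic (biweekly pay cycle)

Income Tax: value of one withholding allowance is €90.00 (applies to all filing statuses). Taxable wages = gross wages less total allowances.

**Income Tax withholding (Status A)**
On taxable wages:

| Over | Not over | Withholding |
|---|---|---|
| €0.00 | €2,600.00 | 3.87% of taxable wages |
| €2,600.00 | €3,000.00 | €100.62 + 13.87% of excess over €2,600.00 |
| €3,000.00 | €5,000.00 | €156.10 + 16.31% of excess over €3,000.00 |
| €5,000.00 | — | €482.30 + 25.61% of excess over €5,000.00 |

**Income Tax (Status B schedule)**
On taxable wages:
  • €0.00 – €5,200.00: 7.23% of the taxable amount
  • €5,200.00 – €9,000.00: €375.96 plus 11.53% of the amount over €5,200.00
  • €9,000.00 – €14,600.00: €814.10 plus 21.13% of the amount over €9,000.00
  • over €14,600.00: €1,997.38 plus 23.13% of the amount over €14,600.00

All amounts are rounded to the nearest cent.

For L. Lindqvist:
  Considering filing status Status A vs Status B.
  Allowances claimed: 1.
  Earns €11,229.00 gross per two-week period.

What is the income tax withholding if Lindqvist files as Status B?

€1,266.07

Income Tax (Status B): taxable = €11,229.00 − 1×€90.00 = €11,139.00
  €814.10 + 21.13% × (€11,139.00 − €9,000.00) = €814.10 + 21.13% × €2,139.00 = €1,266.07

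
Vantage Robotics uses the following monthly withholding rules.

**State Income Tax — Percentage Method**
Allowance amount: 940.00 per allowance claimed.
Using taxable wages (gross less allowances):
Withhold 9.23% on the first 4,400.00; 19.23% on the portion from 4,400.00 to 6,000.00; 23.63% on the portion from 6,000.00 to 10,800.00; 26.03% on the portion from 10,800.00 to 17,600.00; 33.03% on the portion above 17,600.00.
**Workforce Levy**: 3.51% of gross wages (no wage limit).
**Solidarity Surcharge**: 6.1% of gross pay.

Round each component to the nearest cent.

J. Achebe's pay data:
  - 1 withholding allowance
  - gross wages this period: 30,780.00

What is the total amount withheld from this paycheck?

State Income Tax: taxable = 30,780.00 − 1×940.00 = 29,840.00
  3,618.08 + 33.03% × (29,840.00 − 17,600.00) = 3,618.08 + 33.03% × 12,240.00 = 7,660.95
Workforce Levy: 3.51% × 30,780.00 = 1,080.38
Solidarity Surcharge: 6.1% × 30,780.00 = 1,877.58
Total: 7,660.95 + 1,080.38 + 1,877.58 = 10,618.91

10,618.91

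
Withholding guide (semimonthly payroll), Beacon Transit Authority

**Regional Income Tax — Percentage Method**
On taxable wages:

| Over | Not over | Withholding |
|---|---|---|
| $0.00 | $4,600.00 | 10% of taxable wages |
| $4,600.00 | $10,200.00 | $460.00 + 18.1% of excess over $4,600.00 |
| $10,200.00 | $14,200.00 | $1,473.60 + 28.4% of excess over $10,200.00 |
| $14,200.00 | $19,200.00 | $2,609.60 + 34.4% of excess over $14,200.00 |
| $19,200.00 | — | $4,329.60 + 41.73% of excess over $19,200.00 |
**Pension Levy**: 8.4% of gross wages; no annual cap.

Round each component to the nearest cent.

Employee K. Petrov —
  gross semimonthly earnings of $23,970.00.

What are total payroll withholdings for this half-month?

Regional Income Tax: taxable = $23,970.00
  $4,329.60 + 41.73% × ($23,970.00 − $19,200.00) = $4,329.60 + 41.73% × $4,770.00 = $6,320.12
Pension Levy: 8.4% × $23,970.00 = $2,013.48
Total: $6,320.12 + $2,013.48 = $8,333.60

$8,333.60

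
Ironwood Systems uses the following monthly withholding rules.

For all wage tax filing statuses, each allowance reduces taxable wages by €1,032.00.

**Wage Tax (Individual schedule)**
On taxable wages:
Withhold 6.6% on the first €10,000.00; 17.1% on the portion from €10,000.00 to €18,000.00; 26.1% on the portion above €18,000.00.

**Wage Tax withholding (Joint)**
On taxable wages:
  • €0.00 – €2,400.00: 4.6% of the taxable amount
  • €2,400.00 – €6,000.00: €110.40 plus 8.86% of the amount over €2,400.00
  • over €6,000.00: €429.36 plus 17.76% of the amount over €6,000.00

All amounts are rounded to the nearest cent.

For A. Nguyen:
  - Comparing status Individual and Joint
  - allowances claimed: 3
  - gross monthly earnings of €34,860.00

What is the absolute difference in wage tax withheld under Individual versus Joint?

€615.35

Wage Tax (Individual): taxable = €34,860.00 − 3×€1,032.00 = €31,764.00
  €2,028.00 + 26.1% × (€31,764.00 − €18,000.00) = €2,028.00 + 26.1% × €13,764.00 = €5,620.40
Wage Tax (Joint): taxable = €34,860.00 − 3×€1,032.00 = €31,764.00
  €429.36 + 17.76% × (€31,764.00 − €6,000.00) = €429.36 + 17.76% × €25,764.00 = €5,005.05
Difference: |€5,620.40 − €5,005.05| = €615.35 (higher under Individual)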